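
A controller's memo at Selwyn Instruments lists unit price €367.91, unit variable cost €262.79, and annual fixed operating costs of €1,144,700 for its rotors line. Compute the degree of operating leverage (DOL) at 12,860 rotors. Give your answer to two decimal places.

At 12,860 units, contribution = 12,860 × €105.12 = €1,351,843.20.
Subtracting fixed costs: EBIT = €1,351,843.20 − €1,144,700 = €207,143.20.
So DOL = total CM / EBIT = €1,351,843.20 / €207,143.20 = 6.5261.

6.53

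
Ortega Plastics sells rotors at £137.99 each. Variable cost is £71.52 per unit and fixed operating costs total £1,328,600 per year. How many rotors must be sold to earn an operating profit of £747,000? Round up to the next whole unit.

31,227 rotors

Each unit contributes £137.99 − £71.52 = £66.47.
Units = (FC + target) / CM = (£1,328,600 + £747,000) / £66.47 = 31,226.12, so 31,227 rotors.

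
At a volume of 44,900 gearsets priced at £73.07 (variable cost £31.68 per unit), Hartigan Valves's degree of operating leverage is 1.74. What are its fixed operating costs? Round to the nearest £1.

At 44,900 units, contribution = 44,900 × £41.39 = £1,858,411.00.
Since DOL = CM ÷ EBIT, EBIT = £1,858,411.00 ÷ 1.74 = £1,068,052.30.
And FC = contribution − EBIT = £1,858,411.00 − £1,068,052.30 = £790,359.

£790,359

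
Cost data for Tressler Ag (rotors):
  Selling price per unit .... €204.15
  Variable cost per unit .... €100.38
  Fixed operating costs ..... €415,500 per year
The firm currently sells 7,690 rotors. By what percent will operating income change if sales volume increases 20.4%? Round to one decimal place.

Contribution at this volume is 7,690 × €103.77 = €797,991.30.
Operating income = contribution − fixed costs = €797,991.30 − €415,500 = €382,491.30.
So DOL = total CM / EBIT = €797,991.30 / €382,491.30 = 2.0863.
Operating income changes by 2.0863 × +20.4% = +42.6%.

+42.6%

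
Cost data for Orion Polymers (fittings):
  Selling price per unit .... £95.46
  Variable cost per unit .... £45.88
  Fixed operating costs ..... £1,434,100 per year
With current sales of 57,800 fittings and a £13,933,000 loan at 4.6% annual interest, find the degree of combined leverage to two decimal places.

At 57,800 units, contribution = 57,800 × £49.58 = £2,865,724.00.
Subtracting fixed costs: EBIT = £2,865,724.00 − £1,434,100 = £1,431,624.00. Interest = £640,918.00.
DOL = £2,865,724.00 ÷ £1,431,624.00 = 2.0017; DFL = £1,431,624.00 ÷ £790,706.00 = 1.8106.
DCL = DOL × DFL = 2.0017 × 1.8106 = 3.6243.

3.62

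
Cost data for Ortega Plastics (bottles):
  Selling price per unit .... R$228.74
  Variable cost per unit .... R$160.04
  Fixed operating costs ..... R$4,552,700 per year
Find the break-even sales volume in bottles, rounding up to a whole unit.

66,270 bottles

Unit CM = price − variable cost = R$228.74 − R$160.04 = R$68.70.
Units to break even: R$4,552,700 ÷ R$68.70 = 66,269.29, rounded up to 66,270.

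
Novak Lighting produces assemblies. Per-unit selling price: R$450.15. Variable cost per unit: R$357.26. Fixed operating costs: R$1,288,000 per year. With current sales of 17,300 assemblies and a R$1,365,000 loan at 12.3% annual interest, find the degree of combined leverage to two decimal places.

10.64

Total contribution margin = 17,300 × R$92.89 = R$1,606,997.00.
Operating income = contribution − fixed costs = R$1,606,997.00 − R$1,288,000 = R$318,997.00. Interest = R$167,895.00, so EBIT − I = R$151,102.00.
Degree of total leverage = total CM / (EBIT − interest) = R$1,606,997.00 / R$151,102.00 = 10.6352.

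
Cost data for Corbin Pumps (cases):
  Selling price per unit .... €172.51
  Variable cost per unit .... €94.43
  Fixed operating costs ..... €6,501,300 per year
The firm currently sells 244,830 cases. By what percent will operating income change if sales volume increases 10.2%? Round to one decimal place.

+15.5%

Contribution at this volume is 244,830 × €78.08 = €19,116,326.40.
EBIT = €19,116,326.40 − €6,501,300 = €12,615,026.40.
So DOL = total CM / EBIT = €19,116,326.40 / €12,615,026.40 = 1.5154.
So EBIT moves 1.5154 × (+10.2%) = +15.5%.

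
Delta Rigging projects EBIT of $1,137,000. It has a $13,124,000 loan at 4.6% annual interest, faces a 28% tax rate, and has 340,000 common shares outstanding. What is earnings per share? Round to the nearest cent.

$1.13

Pre-tax income = $1,137,000 − $603,704.00 = $533,296.00.
Net income = $533,296.00 × (1 − 0.28) = $383,973.12.
Per share: $383,973.12 / 340,000 shares = $1.13.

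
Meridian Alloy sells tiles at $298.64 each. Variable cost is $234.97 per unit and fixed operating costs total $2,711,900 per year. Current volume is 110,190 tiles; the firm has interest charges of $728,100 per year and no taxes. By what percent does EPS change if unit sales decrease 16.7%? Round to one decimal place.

Total contribution margin = 110,190 × $63.67 = $7,015,797.30.
Operating income = contribution − fixed costs = $7,015,797.30 − $2,711,900 = $4,303,897.30.
After interest of $728,100.00, pre-tax earnings = $3,575,797.30.
Degree of combined leverage = contribution ÷ (EBIT − I) = $7,015,797.30 ÷ $3,575,797.30 = 1.9620.
EPS therefore changes by 1.9620 × (-16.7%) = -32.8%.

-32.8%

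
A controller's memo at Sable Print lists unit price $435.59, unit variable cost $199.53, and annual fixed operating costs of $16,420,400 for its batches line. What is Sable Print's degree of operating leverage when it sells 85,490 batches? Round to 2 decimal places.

Total contribution margin = 85,490 × $236.06 = $20,180,769.40.
EBIT = $20,180,769.40 − $16,420,400 = $3,760,369.40.
So DOL = total CM / EBIT = $20,180,769.40 / $3,760,369.40 = 5.3667.

5.37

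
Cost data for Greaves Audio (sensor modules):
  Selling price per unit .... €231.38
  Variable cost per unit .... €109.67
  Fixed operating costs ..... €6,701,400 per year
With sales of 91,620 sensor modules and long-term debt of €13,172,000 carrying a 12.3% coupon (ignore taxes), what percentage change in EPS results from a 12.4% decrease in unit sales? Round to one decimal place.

-48.9%

Total contribution margin = 91,620 × €121.71 = €11,151,070.20.
EBIT = €11,151,070.20 − €6,701,400 = €4,449,670.20.
After interest of €1,620,156.00, pre-tax earnings = €2,829,514.20.
Degree of combined leverage = contribution ÷ (EBIT − I) = €11,151,070.20 ÷ €2,829,514.20 = 3.9410.
%ΔEPS = DCL × %ΔSales = 3.9410 × -12.4% = -48.9%.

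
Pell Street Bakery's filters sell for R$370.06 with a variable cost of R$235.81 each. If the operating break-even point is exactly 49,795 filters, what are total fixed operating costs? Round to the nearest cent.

R$6,684,978.75

Contribution margin per unit = R$370.06 − R$235.81 = R$134.25.
Since BE = FC / CM, FC = 49,795 × R$134.25 = R$6,684,978.75.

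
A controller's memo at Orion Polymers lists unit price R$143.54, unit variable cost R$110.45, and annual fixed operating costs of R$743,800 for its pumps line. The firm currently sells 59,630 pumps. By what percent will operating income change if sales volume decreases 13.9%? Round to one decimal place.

-22.3%

At 59,630 units, contribution = 59,630 × R$33.09 = R$1,973,156.70.
Operating income = contribution − fixed costs = R$1,973,156.70 − R$743,800 = R$1,229,356.70.
DOL = contribution ÷ EBIT = R$1,973,156.70 ÷ R$1,229,356.70 = 1.6050.
So EBIT moves 1.6050 × (-13.9%) = -22.3%.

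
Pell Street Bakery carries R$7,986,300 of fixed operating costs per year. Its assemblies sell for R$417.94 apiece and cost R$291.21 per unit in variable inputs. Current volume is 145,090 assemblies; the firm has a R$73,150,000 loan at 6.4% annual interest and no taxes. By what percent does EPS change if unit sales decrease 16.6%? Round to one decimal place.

Total contribution margin = 145,090 × R$126.73 = R$18,387,255.70.
Operating income = contribution − fixed costs = R$18,387,255.70 − R$7,986,300 = R$10,400,955.70.
After interest of R$4,681,600.00, pre-tax earnings = R$5,719,355.70.
Degree of combined leverage = contribution ÷ (EBIT − I) = R$18,387,255.70 ÷ R$5,719,355.70 = 3.2149.
%ΔEPS = DCL × %ΔSales = 3.2149 × -16.6% = -53.4%.

-53.4%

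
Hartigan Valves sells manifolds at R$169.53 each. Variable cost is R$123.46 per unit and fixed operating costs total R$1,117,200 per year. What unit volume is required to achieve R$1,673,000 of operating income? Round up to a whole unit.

Unit CM = price − variable cost = R$169.53 − R$123.46 = R$46.07.
Units = (FC + target) / CM = (R$1,117,200 + R$1,673,000) / R$46.07 = 60,564.36, so 60,565 manifolds.

60,565 manifolds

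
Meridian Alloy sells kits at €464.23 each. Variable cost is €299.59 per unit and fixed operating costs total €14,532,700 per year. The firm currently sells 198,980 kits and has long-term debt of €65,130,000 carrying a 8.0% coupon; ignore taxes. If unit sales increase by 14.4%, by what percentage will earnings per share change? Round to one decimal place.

Contribution at this volume is 198,980 × €164.64 = €32,760,067.20.
EBIT = €32,760,067.20 − €14,532,700 = €18,227,367.20.
Interest = €5,210,400.00, so EBIT − I = €13,016,967.20.
Degree of combined leverage = contribution ÷ (EBIT − I) = €32,760,067.20 ÷ €13,016,967.20 = 2.5167.
EPS therefore changes by 2.5167 × (+14.4%) = +36.2%.

+36.2%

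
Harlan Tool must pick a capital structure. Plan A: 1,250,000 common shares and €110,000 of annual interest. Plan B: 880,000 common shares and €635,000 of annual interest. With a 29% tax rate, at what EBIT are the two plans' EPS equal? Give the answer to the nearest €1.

€1,883,649

At indifference, (EBIT − 110,000)(1 − t)/1,250,000 = (EBIT − 635,000)(1 − t)/880,000.
Cancelling (1 − t) and cross-multiplying: 880,000·(EBIT − 110,000) = 1,250,000·(EBIT − 635,000).
EBIT × (1,250,000 − 880,000) = 635,000 × 1,250,000 − 110,000 × 880,000 = 696,950,000,000, so EBIT = 696,950,000,000 ÷ 370,000 = 1,883,648.65.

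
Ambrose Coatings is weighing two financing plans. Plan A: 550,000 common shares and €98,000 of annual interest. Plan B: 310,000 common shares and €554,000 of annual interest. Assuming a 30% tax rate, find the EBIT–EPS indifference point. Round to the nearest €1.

At indifference, (EBIT − 98,000)(1 − t)/550,000 = (EBIT − 554,000)(1 − t)/310,000.
Cancelling (1 − t) and cross-multiplying: 310,000·(EBIT − 98,000) = 550,000·(EBIT − 554,000).
EBIT × (550,000 − 310,000) = 554,000 × 550,000 − 98,000 × 310,000 = 274,320,000,000, so EBIT = 274,320,000,000 ÷ 240,000 = 1,143,000.00.

€1,143,000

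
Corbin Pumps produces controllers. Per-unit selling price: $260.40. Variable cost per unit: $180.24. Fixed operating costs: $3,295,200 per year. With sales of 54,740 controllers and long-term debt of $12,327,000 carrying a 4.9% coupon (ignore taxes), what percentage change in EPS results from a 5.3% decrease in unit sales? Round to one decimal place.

At 54,740 units, contribution = 54,740 × $80.16 = $4,387,958.40.
Operating income = contribution − fixed costs = $4,387,958.40 − $3,295,200 = $1,092,758.40.
After interest of $604,023.00, pre-tax earnings = $488,735.40.
DCL = total CM / (EBIT − I) = $4,387,958.40 / $488,735.40 = 8.9782.
%ΔEPS = DCL × %ΔSales = 8.9782 × -5.3% = -47.6%.

-47.6%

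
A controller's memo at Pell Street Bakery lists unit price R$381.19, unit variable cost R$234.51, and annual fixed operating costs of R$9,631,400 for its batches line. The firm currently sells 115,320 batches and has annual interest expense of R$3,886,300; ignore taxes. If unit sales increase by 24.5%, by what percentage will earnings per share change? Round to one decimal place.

+122.0%

Total contribution margin = 115,320 × R$146.68 = R$16,915,137.60.
Operating income = contribution − fixed costs = R$16,915,137.60 − R$9,631,400 = R$7,283,737.60.
After interest of R$3,886,300.00, pre-tax earnings = R$3,397,437.60.
Degree of combined leverage = contribution ÷ (EBIT − I) = R$16,915,137.60 ÷ R$3,397,437.60 = 4.9788.
EPS therefore changes by 4.9788 × (+24.5%) = +122.0%.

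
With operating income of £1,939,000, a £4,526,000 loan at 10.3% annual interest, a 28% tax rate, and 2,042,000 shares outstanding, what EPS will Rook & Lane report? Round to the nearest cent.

Pre-tax income = £1,939,000 − £466,178.00 = £1,472,822.00.
After tax at 28%: net income = £1,472,822.00 × 0.72 = £1,060,431.84.
Per share: £1,060,431.84 / 2,042,000 shares = £0.52.

£0.52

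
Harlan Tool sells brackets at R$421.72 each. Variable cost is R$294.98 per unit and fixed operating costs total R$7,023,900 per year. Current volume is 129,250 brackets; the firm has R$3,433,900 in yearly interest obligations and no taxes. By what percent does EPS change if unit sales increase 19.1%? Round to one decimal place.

Total contribution margin = 129,250 × R$126.74 = R$16,381,145.00.
EBIT = R$16,381,145.00 − R$7,023,900 = R$9,357,245.00.
Interest = R$3,433,900.00, so EBIT − I = R$5,923,345.00.
DCL = total CM / (EBIT − I) = R$16,381,145.00 / R$5,923,345.00 = 2.7655.
EPS therefore changes by 2.7655 × (+19.1%) = +52.8%.

+52.8%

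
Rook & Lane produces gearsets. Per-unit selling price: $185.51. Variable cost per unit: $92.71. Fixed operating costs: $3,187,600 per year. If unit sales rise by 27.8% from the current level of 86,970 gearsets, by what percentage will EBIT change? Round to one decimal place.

+45.9%

Contribution at this volume is 86,970 × $92.80 = $8,070,816.00.
Subtracting fixed costs: EBIT = $8,070,816.00 − $3,187,600 = $4,883,216.00.
DOL = contribution ÷ EBIT = $8,070,816.00 ÷ $4,883,216.00 = 1.6528.
Operating income changes by 1.6528 × +27.8% = +45.9%.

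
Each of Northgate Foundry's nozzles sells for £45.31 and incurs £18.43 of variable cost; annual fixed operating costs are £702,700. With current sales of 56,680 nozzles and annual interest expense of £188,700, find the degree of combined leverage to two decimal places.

2.41

Total contribution margin = 56,680 × £26.88 = £1,523,558.40.
EBIT = £1,523,558.40 − £702,700 = £820,858.40. Interest = £188,700.00.
DOL = £1,523,558.40 ÷ £820,858.40 = 1.8561; DFL = £820,858.40 ÷ £632,158.40 = 1.2985.
DCL = DOL × DFL = 1.8561 × 1.2985 = 2.4101.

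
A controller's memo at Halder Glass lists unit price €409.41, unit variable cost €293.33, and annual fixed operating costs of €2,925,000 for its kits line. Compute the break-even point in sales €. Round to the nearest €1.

Contribution margin per unit = €409.41 − €293.33 = €116.08, a CM ratio of €116.08 ÷ €409.41 = 0.2835.
Break-even revenue = fixed costs × price ÷ CM = €2,925,000 × €409.41 ÷ €116.08 = €10,316,370.

€10,316,370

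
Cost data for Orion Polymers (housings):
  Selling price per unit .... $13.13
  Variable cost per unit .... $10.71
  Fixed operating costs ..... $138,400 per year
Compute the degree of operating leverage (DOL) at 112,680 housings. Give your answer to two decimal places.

2.03

Contribution at this volume is 112,680 × $2.42 = $272,685.60.
Operating income = contribution − fixed costs = $272,685.60 − $138,400 = $134,285.60.
DOL = contribution ÷ EBIT = $272,685.60 ÷ $134,285.60 = 2.0306.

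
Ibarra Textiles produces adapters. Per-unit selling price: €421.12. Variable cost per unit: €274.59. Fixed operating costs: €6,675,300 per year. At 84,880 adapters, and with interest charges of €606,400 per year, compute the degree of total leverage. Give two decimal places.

2.41

Total contribution margin = 84,880 × €146.53 = €12,437,466.40.
Operating income = contribution − fixed costs = €12,437,466.40 − €6,675,300 = €5,762,166.40. Interest = €606,400.00, so EBIT − I = €5,155,766.40.
DCL = contribution ÷ (EBIT − I) = €12,437,466.40 ÷ €5,155,766.40 = 2.4123.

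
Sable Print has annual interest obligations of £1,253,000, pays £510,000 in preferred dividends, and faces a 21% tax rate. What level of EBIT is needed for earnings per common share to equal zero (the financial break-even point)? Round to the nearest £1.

£1,898,570

Grossing the preferred dividend up to pre-tax terms: £510,000 / (1 − 0.21) = £645,569.62.
EPS = 0 when EBIT covers interest plus the pre-tax preferred burden: £1,253,000 + £645,569.62 = £1,898,569.62.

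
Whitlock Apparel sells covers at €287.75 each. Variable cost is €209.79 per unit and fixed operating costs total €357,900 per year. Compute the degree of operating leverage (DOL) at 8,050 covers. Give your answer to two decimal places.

Contribution at this volume is 8,050 × €77.96 = €627,578.00.
EBIT = €627,578.00 − €357,900 = €269,678.00.
So DOL = total CM / EBIT = €627,578.00 / €269,678.00 = 2.3271.

2.33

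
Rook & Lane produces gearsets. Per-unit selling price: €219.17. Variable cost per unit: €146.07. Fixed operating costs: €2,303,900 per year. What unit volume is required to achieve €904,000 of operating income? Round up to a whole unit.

Each unit contributes €219.17 − €146.07 = €73.10.
Need Q such that Q × €73.10 − €2,303,900 = €904,000, i.e. Q = €3,207,900 / €73.10 = 43,883.72 → 43,884.

43,884 gearsets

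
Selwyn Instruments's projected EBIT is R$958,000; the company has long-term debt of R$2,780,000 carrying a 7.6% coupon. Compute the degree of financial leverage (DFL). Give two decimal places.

Annual interest charges come to R$211,280.00.
Degree of financial leverage = EBIT / (EBIT − interest) = R$958,000 / R$746,720.00 = 1.2829.

1.28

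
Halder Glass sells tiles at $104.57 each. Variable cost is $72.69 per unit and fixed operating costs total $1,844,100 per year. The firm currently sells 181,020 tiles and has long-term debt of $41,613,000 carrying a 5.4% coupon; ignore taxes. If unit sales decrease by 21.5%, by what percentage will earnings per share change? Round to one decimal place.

-73.9%

Contribution at this volume is 181,020 × $31.88 = $5,770,917.60.
Operating income = contribution − fixed costs = $5,770,917.60 − $1,844,100 = $3,926,817.60.
After interest of $2,247,102.00, pre-tax earnings = $1,679,715.60.
DCL = total CM / (EBIT − I) = $5,770,917.60 / $1,679,715.60 = 3.4357.
EPS therefore changes by 3.4357 × (-21.5%) = -73.9%.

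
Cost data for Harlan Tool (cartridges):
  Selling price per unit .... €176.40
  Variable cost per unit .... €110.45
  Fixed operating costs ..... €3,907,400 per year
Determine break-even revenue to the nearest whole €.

Contribution margin per unit = €176.40 − €110.45 = €65.95, a CM ratio of €65.95 ÷ €176.40 = 0.3739.
Break-even revenue = fixed costs × price ÷ CM = €3,907,400 × €176.40 ÷ €65.95 = €10,451,332.

€10,451,332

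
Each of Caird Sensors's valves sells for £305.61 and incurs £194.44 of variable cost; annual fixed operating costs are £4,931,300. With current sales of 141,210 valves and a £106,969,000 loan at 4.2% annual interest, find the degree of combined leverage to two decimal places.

Total contribution margin = 141,210 × £111.17 = £15,698,315.70.
Subtracting fixed costs: EBIT = £15,698,315.70 − £4,931,300 = £10,767,015.70. Interest = £4,492,698.00.
DOL = £15,698,315.70 ÷ £10,767,015.70 = 1.4580; DFL = £10,767,015.70 ÷ £6,274,317.70 = 1.7160.
DCL = DOL × DFL = 1.4580 × 1.7160 = 2.5019.

2.50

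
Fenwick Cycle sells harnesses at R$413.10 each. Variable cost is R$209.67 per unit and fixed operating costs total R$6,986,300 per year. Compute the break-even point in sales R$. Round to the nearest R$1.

R$14,186,897

CM per unit = R$413.10 − R$209.67 = R$203.43; CM ratio = R$203.43 / R$413.10 = 0.4924.
Break-even sales = FC ÷ CM ratio = R$6,986,300 × R$413.10 / R$203.43 = R$14,186,897.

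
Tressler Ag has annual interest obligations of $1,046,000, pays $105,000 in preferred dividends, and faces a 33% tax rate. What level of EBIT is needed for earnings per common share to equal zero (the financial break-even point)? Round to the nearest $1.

Grossing the preferred dividend up to pre-tax terms: $105,000 / (1 − 0.33) = $156,716.42.
Financial break-even EBIT = interest + D_p ÷ (1 − t) = $1,046,000 + $156,716.42 = $1,202,716.42.

$1,202,716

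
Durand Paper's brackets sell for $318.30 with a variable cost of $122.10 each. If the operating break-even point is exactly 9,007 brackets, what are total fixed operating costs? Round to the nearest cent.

$1,767,173.40

Each unit contributes $318.30 − $122.10 = $196.20.
Since BE = FC / CM, FC = 9,007 × $196.20 = $1,767,173.40.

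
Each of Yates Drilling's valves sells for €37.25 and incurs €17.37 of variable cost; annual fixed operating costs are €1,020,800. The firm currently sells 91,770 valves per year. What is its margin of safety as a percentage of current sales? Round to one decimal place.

44.0%

Unit CM = price − variable cost = €37.25 − €17.37 = €19.88. Break-even units = €1,020,800 ÷ €19.88 = 51,348.09; break-even revenue = 51,348.09 × €37.25 = €1,912,716.30.
Actual sales revenue = 91,770 × €37.25 = €3,418,432.50.
Margin of safety = (€3,418,432.50 − €1,912,716.30) ÷ €3,418,432.50 = 44.0%.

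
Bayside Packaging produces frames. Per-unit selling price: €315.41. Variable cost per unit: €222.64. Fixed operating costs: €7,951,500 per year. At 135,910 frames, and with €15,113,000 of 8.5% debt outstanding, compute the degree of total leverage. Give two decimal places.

Contribution at this volume is 135,910 × €92.77 = €12,608,370.70.
Operating income = contribution − fixed costs = €12,608,370.70 − €7,951,500 = €4,656,870.70. Interest = €1,284,605.00.
DOL = €12,608,370.70 ÷ €4,656,870.70 = 2.7075; DFL = €4,656,870.70 ÷ €3,372,265.70 = 1.3809.
DCL = DOL × DFL = 2.7075 × 1.3809 = 3.7388.

3.74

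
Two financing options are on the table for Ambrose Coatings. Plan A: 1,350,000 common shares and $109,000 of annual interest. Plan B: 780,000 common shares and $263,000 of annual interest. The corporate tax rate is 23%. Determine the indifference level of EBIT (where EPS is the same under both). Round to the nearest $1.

Set EPS_A = EPS_B: (EBIT − $109,000)(1 − 0.23) ÷ 1,350,000 = (EBIT − $263,000)(1 − 0.23) ÷ 780,000.
Cancelling (1 − t) and cross-multiplying: 780,000·(EBIT − 109,000) = 1,350,000·(EBIT − 263,000).
Solving, EBIT = (263,000·1,350,000 − 109,000·780,000) / (1,350,000 − 780,000) = 270,030,000,000 / 570,000 = 473,736.84.

$473,737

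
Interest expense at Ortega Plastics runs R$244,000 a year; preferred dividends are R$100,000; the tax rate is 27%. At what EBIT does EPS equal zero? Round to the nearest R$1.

Grossing the preferred dividend up to pre-tax terms: R$100,000 / (1 − 0.27) = R$136,986.30.
Financial break-even EBIT = interest + D_p ÷ (1 − t) = R$244,000 + R$136,986.30 = R$380,986.30.

R$380,986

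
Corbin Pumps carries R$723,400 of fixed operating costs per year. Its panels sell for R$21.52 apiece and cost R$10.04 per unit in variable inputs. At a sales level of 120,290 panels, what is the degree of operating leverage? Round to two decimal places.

2.10

At 120,290 units, contribution = 120,290 × R$11.48 = R$1,380,929.20.
Subtracting fixed costs: EBIT = R$1,380,929.20 − R$723,400 = R$657,529.20.
Degree of operating leverage = R$1,380,929.20 / R$657,529.20 = 2.1002.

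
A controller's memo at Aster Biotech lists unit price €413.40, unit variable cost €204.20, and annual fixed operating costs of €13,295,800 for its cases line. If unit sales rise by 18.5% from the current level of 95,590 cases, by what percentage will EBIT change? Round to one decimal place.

At 95,590 units, contribution = 95,590 × €209.20 = €19,997,428.00.
EBIT = €19,997,428.00 − €13,295,800 = €6,701,628.00.
Degree of operating leverage = €19,997,428.00 / €6,701,628.00 = 2.9840.
Operating income changes by 2.9840 × +18.5% = +55.2%.

+55.2%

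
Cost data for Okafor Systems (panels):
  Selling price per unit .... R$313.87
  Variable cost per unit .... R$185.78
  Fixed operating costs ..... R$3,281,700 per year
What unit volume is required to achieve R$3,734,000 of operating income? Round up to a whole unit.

Each unit contributes R$313.87 − R$185.78 = R$128.09.
Units = (FC + target) / CM = (R$3,281,700 + R$3,734,000) / R$128.09 = 54,771.64, so 54,772 panels.

54,772 panels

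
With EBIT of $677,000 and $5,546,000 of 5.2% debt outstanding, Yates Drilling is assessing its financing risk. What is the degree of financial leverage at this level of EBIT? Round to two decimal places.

Annual interest charges come to $288,392.00.
Degree of financial leverage = EBIT / (EBIT − interest) = $677,000 / $388,608.00 = 1.7421.

1.74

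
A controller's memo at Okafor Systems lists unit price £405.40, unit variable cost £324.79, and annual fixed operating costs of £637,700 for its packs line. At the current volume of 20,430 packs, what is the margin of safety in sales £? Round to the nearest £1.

Unit CM = price − variable cost = £405.40 − £324.79 = £80.61. Break-even units = £637,700 ÷ £80.61 = 7,910.93; break-even revenue = 7,910.93 × £405.40 = £3,207,090.68.
Current sales = 20,430 × £405.40 = £8,282,322.00.
Margin of safety = £8,282,322.00 − £3,207,090.68 = £5,075,231.

£5,075,231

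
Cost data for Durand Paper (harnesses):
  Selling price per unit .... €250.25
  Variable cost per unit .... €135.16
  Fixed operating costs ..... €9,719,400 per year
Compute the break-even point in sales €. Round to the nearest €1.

€21,133,720

Contribution margin per unit = €250.25 − €135.16 = €115.09, a CM ratio of €115.09 ÷ €250.25 = 0.4599.
Break-even sales = FC ÷ CM ratio = €9,719,400 × €250.25 / €115.09 = €21,133,720.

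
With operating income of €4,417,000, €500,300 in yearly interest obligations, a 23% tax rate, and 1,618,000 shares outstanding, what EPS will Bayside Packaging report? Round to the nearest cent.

Pre-tax income = €4,417,000 − €500,300.00 = €3,916,700.00.
After tax at 23%: net income = €3,916,700.00 × 0.77 = €3,015,859.00.
EPS = €3,015,859.00 ÷ 1,618,000 = €1.86.

€1.86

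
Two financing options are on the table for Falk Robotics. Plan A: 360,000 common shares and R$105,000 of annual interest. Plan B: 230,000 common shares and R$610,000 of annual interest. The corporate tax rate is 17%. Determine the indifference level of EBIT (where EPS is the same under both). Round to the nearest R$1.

R$1,503,462

At indifference, (EBIT − 105,000)(1 − t)/360,000 = (EBIT − 610,000)(1 − t)/230,000.
The (1 − t) factor cancels: (EBIT − 105,000) × 230,000 = (EBIT − 610,000) × 360,000.
EBIT × (360,000 − 230,000) = 610,000 × 360,000 − 105,000 × 230,000 = 195,450,000,000, so EBIT = 195,450,000,000 ÷ 130,000 = 1,503,461.54.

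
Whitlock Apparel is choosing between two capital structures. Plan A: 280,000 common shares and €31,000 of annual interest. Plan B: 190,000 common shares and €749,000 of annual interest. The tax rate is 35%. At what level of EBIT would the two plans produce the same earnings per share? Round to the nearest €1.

€2,264,778

Set EPS_A = EPS_B: (EBIT − €31,000)(1 − 0.35) ÷ 280,000 = (EBIT − €749,000)(1 − 0.35) ÷ 190,000.
The (1 − t) factor cancels: (EBIT − 31,000) × 190,000 = (EBIT − 749,000) × 280,000.
EBIT × (280,000 − 190,000) = 749,000 × 280,000 − 31,000 × 190,000 = 203,830,000,000, so EBIT = 203,830,000,000 ÷ 90,000 = 2,264,777.78.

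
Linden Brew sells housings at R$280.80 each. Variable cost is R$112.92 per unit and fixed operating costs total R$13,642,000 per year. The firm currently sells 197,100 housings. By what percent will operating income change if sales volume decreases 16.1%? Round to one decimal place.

At 197,100 units, contribution = 197,100 × R$167.88 = R$33,089,148.00.
Subtracting fixed costs: EBIT = R$33,089,148.00 − R$13,642,000 = R$19,447,148.00.
Degree of operating leverage = R$33,089,148.00 / R$19,447,148.00 = 1.7015.
So EBIT moves 1.7015 × (-16.1%) = -27.4%.

-27.4%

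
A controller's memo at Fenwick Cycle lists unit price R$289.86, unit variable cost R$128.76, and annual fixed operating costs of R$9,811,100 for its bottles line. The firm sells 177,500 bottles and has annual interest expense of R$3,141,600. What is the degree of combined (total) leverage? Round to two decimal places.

1.83

Total contribution margin = 177,500 × R$161.10 = R$28,595,250.00.
EBIT = R$28,595,250.00 − R$9,811,100 = R$18,784,150.00. Interest = R$3,141,600.00.
DOL = R$28,595,250.00 ÷ R$18,784,150.00 = 1.5223; DFL = R$18,784,150.00 ÷ R$15,642,550.00 = 1.2008.
DCL = DOL × DFL = 1.5223 × 1.2008 = 1.8280.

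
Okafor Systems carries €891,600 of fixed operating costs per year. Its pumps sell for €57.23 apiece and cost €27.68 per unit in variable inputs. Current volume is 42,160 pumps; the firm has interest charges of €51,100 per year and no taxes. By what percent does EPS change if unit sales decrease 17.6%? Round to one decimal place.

-72.3%

Contribution at this volume is 42,160 × €29.55 = €1,245,828.00.
Operating income = contribution − fixed costs = €1,245,828.00 − €891,600 = €354,228.00.
After interest of €51,100.00, pre-tax earnings = €303,128.00.
DCL = total CM / (EBIT − I) = €1,245,828.00 / €303,128.00 = 4.1099.
EPS therefore changes by 4.1099 × (-17.6%) = -72.3%.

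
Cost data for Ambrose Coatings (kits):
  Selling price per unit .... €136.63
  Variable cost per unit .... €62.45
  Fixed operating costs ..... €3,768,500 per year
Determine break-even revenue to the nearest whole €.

€6,941,091

CM per unit = €136.63 − €62.45 = €74.18; CM ratio = €74.18 / €136.63 = 0.5429.
Break-even revenue = fixed costs × price ÷ CM = €3,768,500 × €136.63 ÷ €74.18 = €6,941,091.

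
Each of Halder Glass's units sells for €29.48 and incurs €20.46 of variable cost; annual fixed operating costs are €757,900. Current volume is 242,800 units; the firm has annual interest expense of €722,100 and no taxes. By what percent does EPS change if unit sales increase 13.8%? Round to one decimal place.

At 242,800 units, contribution = 242,800 × €9.02 = €2,190,056.00.
Subtracting fixed costs: EBIT = €2,190,056.00 − €757,900 = €1,432,156.00.
Interest = €722,100.00, so EBIT − I = €710,056.00.
Degree of combined leverage = contribution ÷ (EBIT − I) = €2,190,056.00 ÷ €710,056.00 = 3.0843.
EPS therefore changes by 3.0843 × (+13.8%) = +42.6%.

+42.6%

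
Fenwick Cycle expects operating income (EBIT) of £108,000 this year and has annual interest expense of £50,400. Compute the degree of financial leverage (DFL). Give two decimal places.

Annual interest charges come to £50,400.00.
Degree of financial leverage = EBIT / (EBIT − interest) = £108,000 / £57,600.00 = 1.8750.

1.88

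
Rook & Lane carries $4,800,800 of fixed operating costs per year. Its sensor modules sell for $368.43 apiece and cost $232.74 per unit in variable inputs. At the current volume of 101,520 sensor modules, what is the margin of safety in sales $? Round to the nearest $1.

$24,367,722

Contribution margin per unit = $368.43 − $232.74 = $135.69. Break-even units = $4,800,800 ÷ $135.69 = 35,380.65; break-even revenue = 35,380.65 × $368.43 = $13,035,291.80.
Current sales = 101,520 × $368.43 = $37,403,013.60.
Margin of safety = $37,403,013.60 − $13,035,291.80 = $24,367,722.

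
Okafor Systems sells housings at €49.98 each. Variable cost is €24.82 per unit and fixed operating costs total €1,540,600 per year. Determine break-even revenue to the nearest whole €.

€3,060,381

CM per unit = €49.98 − €24.82 = €25.16; CM ratio = €25.16 / €49.98 = 0.5034.
Break-even revenue = fixed costs × price ÷ CM = €1,540,600 × €49.98 ÷ €25.16 = €3,060,381.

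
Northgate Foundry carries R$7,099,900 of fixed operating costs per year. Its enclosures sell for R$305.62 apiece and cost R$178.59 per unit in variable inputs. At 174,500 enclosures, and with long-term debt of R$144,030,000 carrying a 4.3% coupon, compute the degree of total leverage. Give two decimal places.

Total contribution margin = 174,500 × R$127.03 = R$22,166,735.00.
Subtracting fixed costs: EBIT = R$22,166,735.00 − R$7,099,900 = R$15,066,835.00. Interest = R$6,193,290.00, so EBIT − I = R$8,873,545.00.
Degree of total leverage = total CM / (EBIT − interest) = R$22,166,735.00 / R$8,873,545.00 = 2.4981.

2.50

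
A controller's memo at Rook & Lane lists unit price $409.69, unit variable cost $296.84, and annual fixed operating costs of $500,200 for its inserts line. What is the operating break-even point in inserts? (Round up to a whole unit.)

Contribution margin per unit = $409.69 − $296.84 = $112.85.
Break-even volume = fixed costs ÷ CM per unit = $500,200 ÷ $112.85 = 4,432.43, so 4,433 inserts.

4,433 inserts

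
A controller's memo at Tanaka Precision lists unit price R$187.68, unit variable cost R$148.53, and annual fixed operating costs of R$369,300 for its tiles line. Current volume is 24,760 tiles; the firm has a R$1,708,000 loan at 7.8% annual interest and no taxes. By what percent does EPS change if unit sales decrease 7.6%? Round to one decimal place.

-15.8%

Total contribution margin = 24,760 × R$39.15 = R$969,354.00.
Operating income = contribution − fixed costs = R$969,354.00 − R$369,300 = R$600,054.00.
Interest = R$133,224.00, so EBIT − I = R$466,830.00.
Degree of combined leverage = contribution ÷ (EBIT − I) = R$969,354.00 ÷ R$466,830.00 = 2.0765.
EPS therefore changes by 2.0765 × (-7.6%) = -15.8%.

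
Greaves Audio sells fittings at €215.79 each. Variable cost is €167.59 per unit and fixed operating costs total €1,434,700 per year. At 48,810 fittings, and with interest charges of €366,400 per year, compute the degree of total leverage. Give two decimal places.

Contribution at this volume is 48,810 × €48.20 = €2,352,642.00.
Operating income = contribution − fixed costs = €2,352,642.00 − €1,434,700 = €917,942.00. Interest = €366,400.00, so EBIT − I = €551,542.00.
DCL = contribution ÷ (EBIT − I) = €2,352,642.00 ÷ €551,542.00 = 4.2656.

4.27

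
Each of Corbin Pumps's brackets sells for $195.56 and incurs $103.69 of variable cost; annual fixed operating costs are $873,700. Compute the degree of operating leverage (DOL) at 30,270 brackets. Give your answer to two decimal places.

1.46

At 30,270 units, contribution = 30,270 × $91.87 = $2,780,904.90.
EBIT = $2,780,904.90 − $873,700 = $1,907,204.90.
DOL = contribution ÷ EBIT = $2,780,904.90 ÷ $1,907,204.90 = 1.4581.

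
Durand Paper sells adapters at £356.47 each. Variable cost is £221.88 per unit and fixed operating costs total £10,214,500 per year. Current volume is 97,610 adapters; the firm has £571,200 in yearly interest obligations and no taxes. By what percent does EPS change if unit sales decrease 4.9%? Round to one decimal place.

At 97,610 units, contribution = 97,610 × £134.59 = £13,137,329.90.
Operating income = contribution − fixed costs = £13,137,329.90 − £10,214,500 = £2,922,829.90.
Interest = £571,200.00, so EBIT − I = £2,351,629.90.
DCL = total CM / (EBIT − I) = £13,137,329.90 / £2,351,629.90 = 5.5865.
%ΔEPS = DCL × %ΔSales = 5.5865 × -4.9% = -27.4%.

-27.4%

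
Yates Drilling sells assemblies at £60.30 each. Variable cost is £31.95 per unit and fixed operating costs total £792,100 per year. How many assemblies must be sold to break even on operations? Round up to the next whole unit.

Unit CM = price − variable cost = £60.30 − £31.95 = £28.35.
Break-even volume = fixed costs ÷ CM per unit = £792,100 ÷ £28.35 = 27,940.04, so 27,941 assemblies.

27,941 assemblies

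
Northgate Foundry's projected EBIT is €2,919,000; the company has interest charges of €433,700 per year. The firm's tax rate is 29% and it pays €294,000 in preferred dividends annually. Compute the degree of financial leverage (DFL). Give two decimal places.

Interest = €433,700.00.
Preferred dividends grossed up pre-tax: €294,000 / (1 − 0.29) = €414,084.51.
DFL = EBIT ÷ [EBIT − I − D_p/(1−t)] = €2,919,000 ÷ [€2,919,000 − €433,700.00 − €414,084.51] = €2,919,000 ÷ €2,071,215.49 = 1.4093.

1.41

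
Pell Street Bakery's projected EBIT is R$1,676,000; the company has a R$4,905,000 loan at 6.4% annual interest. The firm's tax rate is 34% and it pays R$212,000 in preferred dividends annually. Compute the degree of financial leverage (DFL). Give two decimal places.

Annual interest charges come to R$313,920.00.
Preferred dividends grossed up pre-tax: R$212,000 / (1 − 0.34) = R$321,212.12.
DFL = EBIT ÷ [EBIT − I − D_p/(1−t)] = R$1,676,000 ÷ [R$1,676,000 − R$313,920.00 − R$321,212.12] = R$1,676,000 ÷ R$1,040,867.88 = 1.6102.

1.61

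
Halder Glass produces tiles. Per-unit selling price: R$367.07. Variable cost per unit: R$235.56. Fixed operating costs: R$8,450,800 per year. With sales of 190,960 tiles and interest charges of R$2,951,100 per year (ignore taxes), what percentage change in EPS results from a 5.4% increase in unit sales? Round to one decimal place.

At 190,960 units, contribution = 190,960 × R$131.51 = R$25,113,149.60.
Operating income = contribution − fixed costs = R$25,113,149.60 − R$8,450,800 = R$16,662,349.60.
Interest = R$2,951,100.00, so EBIT − I = R$13,711,249.60.
DCL = total CM / (EBIT − I) = R$25,113,149.60 / R$13,711,249.60 = 1.8316.
%ΔEPS = DCL × %ΔSales = 1.8316 × +5.4% = +9.9%.

+9.9%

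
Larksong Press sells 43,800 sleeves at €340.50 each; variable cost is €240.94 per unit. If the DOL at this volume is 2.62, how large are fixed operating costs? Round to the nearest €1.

€2,696,328

Contribution at this volume is 43,800 × €99.56 = €4,360,728.00.
DOL = contribution / EBIT, so EBIT = €4,360,728.00 / 2.62 = €1,664,400.00.
Fixed costs = CM − EBIT = €4,360,728.00 − €1,664,400.00 = €2,696,328.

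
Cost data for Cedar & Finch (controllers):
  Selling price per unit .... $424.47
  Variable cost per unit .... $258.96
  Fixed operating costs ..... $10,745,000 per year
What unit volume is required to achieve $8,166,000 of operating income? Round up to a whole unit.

Unit CM = price − variable cost = $424.47 − $258.96 = $165.51.
Required volume = (fixed costs + target profit) ÷ CM = ($10,745,000 + $8,166,000) ÷ $165.51 = 114,258.96, so 114,259 controllers.

114,259 controllers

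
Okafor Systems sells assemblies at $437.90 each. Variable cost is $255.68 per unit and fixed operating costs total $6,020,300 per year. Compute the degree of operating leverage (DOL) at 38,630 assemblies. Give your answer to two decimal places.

Contribution at this volume is 38,630 × $182.22 = $7,039,158.60.
EBIT = $7,039,158.60 − $6,020,300 = $1,018,858.60.
Degree of operating leverage = $7,039,158.60 / $1,018,858.60 = 6.9089.

6.91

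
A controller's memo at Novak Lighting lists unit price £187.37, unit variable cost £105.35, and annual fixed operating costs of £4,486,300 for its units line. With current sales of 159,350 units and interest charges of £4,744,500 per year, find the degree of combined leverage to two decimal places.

Total contribution margin = 159,350 × £82.02 = £13,069,887.00.
EBIT = £13,069,887.00 − £4,486,300 = £8,583,587.00. Interest = £4,744,500.00.
DOL = £13,069,887.00 ÷ £8,583,587.00 = 1.5227; DFL = £8,583,587.00 ÷ £3,839,087.00 = 2.2358.
Combined leverage = 1.5227 × 2.2358 = 3.4045.

3.40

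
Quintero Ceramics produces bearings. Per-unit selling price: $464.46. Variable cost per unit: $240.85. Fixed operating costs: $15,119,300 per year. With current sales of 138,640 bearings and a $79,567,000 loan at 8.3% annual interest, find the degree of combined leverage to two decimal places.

At 138,640 units, contribution = 138,640 × $223.61 = $31,001,290.40.
Operating income = contribution − fixed costs = $31,001,290.40 − $15,119,300 = $15,881,990.40. Interest = $6,604,061.00, so EBIT − I = $9,277,929.40.
Degree of total leverage = total CM / (EBIT − interest) = $31,001,290.40 / $9,277,929.40 = 3.3414.

3.34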